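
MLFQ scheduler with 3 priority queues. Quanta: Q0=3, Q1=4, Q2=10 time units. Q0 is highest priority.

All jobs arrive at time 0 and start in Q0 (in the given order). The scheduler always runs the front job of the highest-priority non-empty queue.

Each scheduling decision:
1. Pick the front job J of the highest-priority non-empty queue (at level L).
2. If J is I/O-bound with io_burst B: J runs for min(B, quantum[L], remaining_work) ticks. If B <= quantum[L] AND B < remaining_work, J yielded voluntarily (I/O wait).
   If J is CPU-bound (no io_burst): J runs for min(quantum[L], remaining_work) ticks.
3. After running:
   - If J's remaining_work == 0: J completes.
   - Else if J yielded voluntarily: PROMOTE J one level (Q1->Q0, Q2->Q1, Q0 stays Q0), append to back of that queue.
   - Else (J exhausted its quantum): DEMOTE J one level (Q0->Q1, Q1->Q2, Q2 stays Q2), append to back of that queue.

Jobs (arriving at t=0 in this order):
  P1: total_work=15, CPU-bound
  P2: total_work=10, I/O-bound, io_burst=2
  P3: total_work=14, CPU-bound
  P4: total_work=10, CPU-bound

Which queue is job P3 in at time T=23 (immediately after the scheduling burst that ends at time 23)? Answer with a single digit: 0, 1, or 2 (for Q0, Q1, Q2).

Answer: 1

Derivation:
t=0-3: P1@Q0 runs 3, rem=12, quantum used, demote→Q1. Q0=[P2,P3,P4] Q1=[P1] Q2=[]
t=3-5: P2@Q0 runs 2, rem=8, I/O yield, promote→Q0. Q0=[P3,P4,P2] Q1=[P1] Q2=[]
t=5-8: P3@Q0 runs 3, rem=11, quantum used, demote→Q1. Q0=[P4,P2] Q1=[P1,P3] Q2=[]
t=8-11: P4@Q0 runs 3, rem=7, quantum used, demote→Q1. Q0=[P2] Q1=[P1,P3,P4] Q2=[]
t=11-13: P2@Q0 runs 2, rem=6, I/O yield, promote→Q0. Q0=[P2] Q1=[P1,P3,P4] Q2=[]
t=13-15: P2@Q0 runs 2, rem=4, I/O yield, promote→Q0. Q0=[P2] Q1=[P1,P3,P4] Q2=[]
t=15-17: P2@Q0 runs 2, rem=2, I/O yield, promote→Q0. Q0=[P2] Q1=[P1,P3,P4] Q2=[]
t=17-19: P2@Q0 runs 2, rem=0, completes. Q0=[] Q1=[P1,P3,P4] Q2=[]
t=19-23: P1@Q1 runs 4, rem=8, quantum used, demote→Q2. Q0=[] Q1=[P3,P4] Q2=[P1]
t=23-27: P3@Q1 runs 4, rem=7, quantum used, demote→Q2. Q0=[] Q1=[P4] Q2=[P1,P3]
t=27-31: P4@Q1 runs 4, rem=3, quantum used, demote→Q2. Q0=[] Q1=[] Q2=[P1,P3,P4]
t=31-39: P1@Q2 runs 8, rem=0, completes. Q0=[] Q1=[] Q2=[P3,P4]
t=39-46: P3@Q2 runs 7, rem=0, completes. Q0=[] Q1=[] Q2=[P4]
t=46-49: P4@Q2 runs 3, rem=0, completes. Q0=[] Q1=[] Q2=[]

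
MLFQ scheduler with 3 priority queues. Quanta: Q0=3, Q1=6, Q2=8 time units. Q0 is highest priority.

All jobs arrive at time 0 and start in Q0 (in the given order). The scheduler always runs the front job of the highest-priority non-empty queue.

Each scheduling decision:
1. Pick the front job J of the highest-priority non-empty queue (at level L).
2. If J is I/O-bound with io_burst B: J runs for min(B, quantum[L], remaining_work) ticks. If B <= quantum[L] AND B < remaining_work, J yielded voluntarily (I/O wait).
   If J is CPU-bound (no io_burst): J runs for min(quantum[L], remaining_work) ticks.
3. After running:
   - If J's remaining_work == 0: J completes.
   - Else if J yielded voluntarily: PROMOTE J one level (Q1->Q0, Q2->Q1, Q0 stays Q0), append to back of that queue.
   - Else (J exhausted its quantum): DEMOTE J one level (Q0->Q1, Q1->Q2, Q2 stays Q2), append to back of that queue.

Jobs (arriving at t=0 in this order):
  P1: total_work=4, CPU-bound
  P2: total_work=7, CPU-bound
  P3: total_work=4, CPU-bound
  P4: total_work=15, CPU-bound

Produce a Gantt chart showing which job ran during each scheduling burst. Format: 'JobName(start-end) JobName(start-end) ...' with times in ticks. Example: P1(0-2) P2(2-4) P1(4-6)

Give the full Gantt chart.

Answer: P1(0-3) P2(3-6) P3(6-9) P4(9-12) P1(12-13) P2(13-17) P3(17-18) P4(18-24) P4(24-30)

Derivation:
t=0-3: P1@Q0 runs 3, rem=1, quantum used, demote→Q1. Q0=[P2,P3,P4] Q1=[P1] Q2=[]
t=3-6: P2@Q0 runs 3, rem=4, quantum used, demote→Q1. Q0=[P3,P4] Q1=[P1,P2] Q2=[]
t=6-9: P3@Q0 runs 3, rem=1, quantum used, demote→Q1. Q0=[P4] Q1=[P1,P2,P3] Q2=[]
t=9-12: P4@Q0 runs 3, rem=12, quantum used, demote→Q1. Q0=[] Q1=[P1,P2,P3,P4] Q2=[]
t=12-13: P1@Q1 runs 1, rem=0, completes. Q0=[] Q1=[P2,P3,P4] Q2=[]
t=13-17: P2@Q1 runs 4, rem=0, completes. Q0=[] Q1=[P3,P4] Q2=[]
t=17-18: P3@Q1 runs 1, rem=0, completes. Q0=[] Q1=[P4] Q2=[]
t=18-24: P4@Q1 runs 6, rem=6, quantum used, demote→Q2. Q0=[] Q1=[] Q2=[P4]
t=24-30: P4@Q2 runs 6, rem=0, completes. Q0=[] Q1=[] Q2=[]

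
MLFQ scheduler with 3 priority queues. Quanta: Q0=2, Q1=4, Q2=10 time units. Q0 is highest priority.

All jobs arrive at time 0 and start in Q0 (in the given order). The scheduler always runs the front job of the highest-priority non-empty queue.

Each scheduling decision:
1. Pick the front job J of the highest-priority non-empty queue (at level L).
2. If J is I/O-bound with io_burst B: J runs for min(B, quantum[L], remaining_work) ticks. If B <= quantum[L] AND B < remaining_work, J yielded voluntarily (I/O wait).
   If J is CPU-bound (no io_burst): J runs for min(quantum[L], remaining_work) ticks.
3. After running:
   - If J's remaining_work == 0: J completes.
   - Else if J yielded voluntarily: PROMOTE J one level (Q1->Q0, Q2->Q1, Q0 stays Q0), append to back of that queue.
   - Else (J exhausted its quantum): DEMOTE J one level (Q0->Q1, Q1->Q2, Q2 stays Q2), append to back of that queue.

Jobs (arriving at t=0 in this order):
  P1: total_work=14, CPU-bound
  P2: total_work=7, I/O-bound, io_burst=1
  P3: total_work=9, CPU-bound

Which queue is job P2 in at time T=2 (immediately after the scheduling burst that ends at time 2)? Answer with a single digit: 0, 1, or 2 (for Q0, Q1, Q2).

t=0-2: P1@Q0 runs 2, rem=12, quantum used, demote→Q1. Q0=[P2,P3] Q1=[P1] Q2=[]
t=2-3: P2@Q0 runs 1, rem=6, I/O yield, promote→Q0. Q0=[P3,P2] Q1=[P1] Q2=[]
t=3-5: P3@Q0 runs 2, rem=7, quantum used, demote→Q1. Q0=[P2] Q1=[P1,P3] Q2=[]
t=5-6: P2@Q0 runs 1, rem=5, I/O yield, promote→Q0. Q0=[P2] Q1=[P1,P3] Q2=[]
t=6-7: P2@Q0 runs 1, rem=4, I/O yield, promote→Q0. Q0=[P2] Q1=[P1,P3] Q2=[]
t=7-8: P2@Q0 runs 1, rem=3, I/O yield, promote→Q0. Q0=[P2] Q1=[P1,P3] Q2=[]
t=8-9: P2@Q0 runs 1, rem=2, I/O yield, promote→Q0. Q0=[P2] Q1=[P1,P3] Q2=[]
t=9-10: P2@Q0 runs 1, rem=1, I/O yield, promote→Q0. Q0=[P2] Q1=[P1,P3] Q2=[]
t=10-11: P2@Q0 runs 1, rem=0, completes. Q0=[] Q1=[P1,P3] Q2=[]
t=11-15: P1@Q1 runs 4, rem=8, quantum used, demote→Q2. Q0=[] Q1=[P3] Q2=[P1]
t=15-19: P3@Q1 runs 4, rem=3, quantum used, demote→Q2. Q0=[] Q1=[] Q2=[P1,P3]
t=19-27: P1@Q2 runs 8, rem=0, completes. Q0=[] Q1=[] Q2=[P3]
t=27-30: P3@Q2 runs 3, rem=0, completes. Q0=[] Q1=[] Q2=[]

Answer: 0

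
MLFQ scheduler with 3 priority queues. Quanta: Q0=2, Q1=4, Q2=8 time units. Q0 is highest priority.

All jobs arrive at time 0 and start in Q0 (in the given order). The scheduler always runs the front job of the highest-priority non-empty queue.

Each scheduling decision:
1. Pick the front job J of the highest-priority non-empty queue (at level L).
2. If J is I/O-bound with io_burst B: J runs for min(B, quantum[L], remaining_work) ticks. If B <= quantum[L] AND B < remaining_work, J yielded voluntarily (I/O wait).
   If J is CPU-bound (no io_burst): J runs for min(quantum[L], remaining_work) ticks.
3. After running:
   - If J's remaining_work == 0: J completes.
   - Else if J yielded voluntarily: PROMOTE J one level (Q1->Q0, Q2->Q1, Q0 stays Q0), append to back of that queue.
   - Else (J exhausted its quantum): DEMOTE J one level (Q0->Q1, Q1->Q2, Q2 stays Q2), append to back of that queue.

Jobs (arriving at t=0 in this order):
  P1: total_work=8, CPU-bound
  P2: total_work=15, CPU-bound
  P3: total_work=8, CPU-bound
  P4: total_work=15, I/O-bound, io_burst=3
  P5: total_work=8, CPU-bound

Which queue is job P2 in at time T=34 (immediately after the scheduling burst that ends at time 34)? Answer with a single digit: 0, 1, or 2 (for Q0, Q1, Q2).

Answer: 2

Derivation:
t=0-2: P1@Q0 runs 2, rem=6, quantum used, demote→Q1. Q0=[P2,P3,P4,P5] Q1=[P1] Q2=[]
t=2-4: P2@Q0 runs 2, rem=13, quantum used, demote→Q1. Q0=[P3,P4,P5] Q1=[P1,P2] Q2=[]
t=4-6: P3@Q0 runs 2, rem=6, quantum used, demote→Q1. Q0=[P4,P5] Q1=[P1,P2,P3] Q2=[]
t=6-8: P4@Q0 runs 2, rem=13, quantum used, demote→Q1. Q0=[P5] Q1=[P1,P2,P3,P4] Q2=[]
t=8-10: P5@Q0 runs 2, rem=6, quantum used, demote→Q1. Q0=[] Q1=[P1,P2,P3,P4,P5] Q2=[]
t=10-14: P1@Q1 runs 4, rem=2, quantum used, demote→Q2. Q0=[] Q1=[P2,P3,P4,P5] Q2=[P1]
t=14-18: P2@Q1 runs 4, rem=9, quantum used, demote→Q2. Q0=[] Q1=[P3,P4,P5] Q2=[P1,P2]
t=18-22: P3@Q1 runs 4, rem=2, quantum used, demote→Q2. Q0=[] Q1=[P4,P5] Q2=[P1,P2,P3]
t=22-25: P4@Q1 runs 3, rem=10, I/O yield, promote→Q0. Q0=[P4] Q1=[P5] Q2=[P1,P2,P3]
t=25-27: P4@Q0 runs 2, rem=8, quantum used, demote→Q1. Q0=[] Q1=[P5,P4] Q2=[P1,P2,P3]
t=27-31: P5@Q1 runs 4, rem=2, quantum used, demote→Q2. Q0=[] Q1=[P4] Q2=[P1,P2,P3,P5]
t=31-34: P4@Q1 runs 3, rem=5, I/O yield, promote→Q0. Q0=[P4] Q1=[] Q2=[P1,P2,P3,P5]
t=34-36: P4@Q0 runs 2, rem=3, quantum used, demote→Q1. Q0=[] Q1=[P4] Q2=[P1,P2,P3,P5]
t=36-39: P4@Q1 runs 3, rem=0, completes. Q0=[] Q1=[] Q2=[P1,P2,P3,P5]
t=39-41: P1@Q2 runs 2, rem=0, completes. Q0=[] Q1=[] Q2=[P2,P3,P5]
t=41-49: P2@Q2 runs 8, rem=1, quantum used, demote→Q2. Q0=[] Q1=[] Q2=[P3,P5,P2]
t=49-51: P3@Q2 runs 2, rem=0, completes. Q0=[] Q1=[] Q2=[P5,P2]
t=51-53: P5@Q2 runs 2, rem=0, completes. Q0=[] Q1=[] Q2=[P2]
t=53-54: P2@Q2 runs 1, rem=0, completes. Q0=[] Q1=[] Q2=[]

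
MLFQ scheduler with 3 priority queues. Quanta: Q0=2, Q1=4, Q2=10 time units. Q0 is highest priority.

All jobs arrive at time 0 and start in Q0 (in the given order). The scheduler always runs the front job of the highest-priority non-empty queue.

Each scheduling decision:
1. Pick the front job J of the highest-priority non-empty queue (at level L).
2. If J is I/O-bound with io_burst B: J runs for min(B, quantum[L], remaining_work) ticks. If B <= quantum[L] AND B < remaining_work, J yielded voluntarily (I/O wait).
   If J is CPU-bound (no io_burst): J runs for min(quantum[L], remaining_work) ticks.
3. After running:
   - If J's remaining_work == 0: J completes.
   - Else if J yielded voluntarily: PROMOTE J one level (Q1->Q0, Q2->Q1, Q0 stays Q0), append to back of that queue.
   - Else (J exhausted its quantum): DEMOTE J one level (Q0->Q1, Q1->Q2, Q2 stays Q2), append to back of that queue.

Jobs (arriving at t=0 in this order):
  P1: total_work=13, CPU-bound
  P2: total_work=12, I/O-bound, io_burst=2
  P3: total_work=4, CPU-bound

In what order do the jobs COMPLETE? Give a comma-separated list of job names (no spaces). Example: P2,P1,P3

t=0-2: P1@Q0 runs 2, rem=11, quantum used, demote→Q1. Q0=[P2,P3] Q1=[P1] Q2=[]
t=2-4: P2@Q0 runs 2, rem=10, I/O yield, promote→Q0. Q0=[P3,P2] Q1=[P1] Q2=[]
t=4-6: P3@Q0 runs 2, rem=2, quantum used, demote→Q1. Q0=[P2] Q1=[P1,P3] Q2=[]
t=6-8: P2@Q0 runs 2, rem=8, I/O yield, promote→Q0. Q0=[P2] Q1=[P1,P3] Q2=[]
t=8-10: P2@Q0 runs 2, rem=6, I/O yield, promote→Q0. Q0=[P2] Q1=[P1,P3] Q2=[]
t=10-12: P2@Q0 runs 2, rem=4, I/O yield, promote→Q0. Q0=[P2] Q1=[P1,P3] Q2=[]
t=12-14: P2@Q0 runs 2, rem=2, I/O yield, promote→Q0. Q0=[P2] Q1=[P1,P3] Q2=[]
t=14-16: P2@Q0 runs 2, rem=0, completes. Q0=[] Q1=[P1,P3] Q2=[]
t=16-20: P1@Q1 runs 4, rem=7, quantum used, demote→Q2. Q0=[] Q1=[P3] Q2=[P1]
t=20-22: P3@Q1 runs 2, rem=0, completes. Q0=[] Q1=[] Q2=[P1]
t=22-29: P1@Q2 runs 7, rem=0, completes. Q0=[] Q1=[] Q2=[]

Answer: P2,P3,P1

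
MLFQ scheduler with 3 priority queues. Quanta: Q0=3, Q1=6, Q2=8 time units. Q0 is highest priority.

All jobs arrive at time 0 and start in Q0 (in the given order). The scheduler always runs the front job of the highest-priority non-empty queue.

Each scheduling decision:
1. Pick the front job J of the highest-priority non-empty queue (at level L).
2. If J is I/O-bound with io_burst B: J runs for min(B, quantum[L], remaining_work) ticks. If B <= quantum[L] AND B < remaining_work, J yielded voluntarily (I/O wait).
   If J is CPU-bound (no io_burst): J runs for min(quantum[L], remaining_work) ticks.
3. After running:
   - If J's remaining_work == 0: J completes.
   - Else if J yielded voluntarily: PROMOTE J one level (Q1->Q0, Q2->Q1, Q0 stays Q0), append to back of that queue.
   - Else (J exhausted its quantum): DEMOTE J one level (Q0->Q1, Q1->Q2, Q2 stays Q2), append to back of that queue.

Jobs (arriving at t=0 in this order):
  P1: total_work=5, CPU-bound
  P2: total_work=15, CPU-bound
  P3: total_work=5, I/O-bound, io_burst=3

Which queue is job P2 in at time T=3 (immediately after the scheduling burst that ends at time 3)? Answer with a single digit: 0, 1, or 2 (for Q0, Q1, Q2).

Answer: 0

Derivation:
t=0-3: P1@Q0 runs 3, rem=2, quantum used, demote→Q1. Q0=[P2,P3] Q1=[P1] Q2=[]
t=3-6: P2@Q0 runs 3, rem=12, quantum used, demote→Q1. Q0=[P3] Q1=[P1,P2] Q2=[]
t=6-9: P3@Q0 runs 3, rem=2, I/O yield, promote→Q0. Q0=[P3] Q1=[P1,P2] Q2=[]
t=9-11: P3@Q0 runs 2, rem=0, completes. Q0=[] Q1=[P1,P2] Q2=[]
t=11-13: P1@Q1 runs 2, rem=0, completes. Q0=[] Q1=[P2] Q2=[]
t=13-19: P2@Q1 runs 6, rem=6, quantum used, demote→Q2. Q0=[] Q1=[] Q2=[P2]
t=19-25: P2@Q2 runs 6, rem=0, completes. Q0=[] Q1=[] Q2=[]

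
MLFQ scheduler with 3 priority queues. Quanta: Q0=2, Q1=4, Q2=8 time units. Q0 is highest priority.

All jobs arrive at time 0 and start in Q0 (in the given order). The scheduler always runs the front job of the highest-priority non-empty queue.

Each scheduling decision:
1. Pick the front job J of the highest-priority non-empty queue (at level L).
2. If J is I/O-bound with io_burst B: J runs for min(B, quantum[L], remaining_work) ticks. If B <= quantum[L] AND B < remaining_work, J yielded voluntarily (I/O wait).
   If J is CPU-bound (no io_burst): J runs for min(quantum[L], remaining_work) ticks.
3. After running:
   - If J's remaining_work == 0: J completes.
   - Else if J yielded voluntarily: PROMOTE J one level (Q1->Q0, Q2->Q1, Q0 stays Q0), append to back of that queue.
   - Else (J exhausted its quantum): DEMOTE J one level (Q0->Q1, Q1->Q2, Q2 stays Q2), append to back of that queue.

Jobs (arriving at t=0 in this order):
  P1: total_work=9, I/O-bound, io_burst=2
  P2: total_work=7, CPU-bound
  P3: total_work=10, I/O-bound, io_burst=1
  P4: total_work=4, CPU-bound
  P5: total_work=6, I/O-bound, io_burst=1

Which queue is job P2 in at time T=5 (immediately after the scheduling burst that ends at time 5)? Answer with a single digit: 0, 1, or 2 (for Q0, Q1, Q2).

t=0-2: P1@Q0 runs 2, rem=7, I/O yield, promote→Q0. Q0=[P2,P3,P4,P5,P1] Q1=[] Q2=[]
t=2-4: P2@Q0 runs 2, rem=5, quantum used, demote→Q1. Q0=[P3,P4,P5,P1] Q1=[P2] Q2=[]
t=4-5: P3@Q0 runs 1, rem=9, I/O yield, promote→Q0. Q0=[P4,P5,P1,P3] Q1=[P2] Q2=[]
t=5-7: P4@Q0 runs 2, rem=2, quantum used, demote→Q1. Q0=[P5,P1,P3] Q1=[P2,P4] Q2=[]
t=7-8: P5@Q0 runs 1, rem=5, I/O yield, promote→Q0. Q0=[P1,P3,P5] Q1=[P2,P4] Q2=[]
t=8-10: P1@Q0 runs 2, rem=5, I/O yield, promote→Q0. Q0=[P3,P5,P1] Q1=[P2,P4] Q2=[]
t=10-11: P3@Q0 runs 1, rem=8, I/O yield, promote→Q0. Q0=[P5,P1,P3] Q1=[P2,P4] Q2=[]
t=11-12: P5@Q0 runs 1, rem=4, I/O yield, promote→Q0. Q0=[P1,P3,P5] Q1=[P2,P4] Q2=[]
t=12-14: P1@Q0 runs 2, rem=3, I/O yield, promote→Q0. Q0=[P3,P5,P1] Q1=[P2,P4] Q2=[]
t=14-15: P3@Q0 runs 1, rem=7, I/O yield, promote→Q0. Q0=[P5,P1,P3] Q1=[P2,P4] Q2=[]
t=15-16: P5@Q0 runs 1, rem=3, I/O yield, promote→Q0. Q0=[P1,P3,P5] Q1=[P2,P4] Q2=[]
t=16-18: P1@Q0 runs 2, rem=1, I/O yield, promote→Q0. Q0=[P3,P5,P1] Q1=[P2,P4] Q2=[]
t=18-19: P3@Q0 runs 1, rem=6, I/O yield, promote→Q0. Q0=[P5,P1,P3] Q1=[P2,P4] Q2=[]
t=19-20: P5@Q0 runs 1, rem=2, I/O yield, promote→Q0. Q0=[P1,P3,P5] Q1=[P2,P4] Q2=[]
t=20-21: P1@Q0 runs 1, rem=0, completes. Q0=[P3,P5] Q1=[P2,P4] Q2=[]
t=21-22: P3@Q0 runs 1, rem=5, I/O yield, promote→Q0. Q0=[P5,P3] Q1=[P2,P4] Q2=[]
t=22-23: P5@Q0 runs 1, rem=1, I/O yield, promote→Q0. Q0=[P3,P5] Q1=[P2,P4] Q2=[]
t=23-24: P3@Q0 runs 1, rem=4, I/O yield, promote→Q0. Q0=[P5,P3] Q1=[P2,P4] Q2=[]
t=24-25: P5@Q0 runs 1, rem=0, completes. Q0=[P3] Q1=[P2,P4] Q2=[]
t=25-26: P3@Q0 runs 1, rem=3, I/O yield, promote→Q0. Q0=[P3] Q1=[P2,P4] Q2=[]
t=26-27: P3@Q0 runs 1, rem=2, I/O yield, promote→Q0. Q0=[P3] Q1=[P2,P4] Q2=[]
t=27-28: P3@Q0 runs 1, rem=1, I/O yield, promote→Q0. Q0=[P3] Q1=[P2,P4] Q2=[]
t=28-29: P3@Q0 runs 1, rem=0, completes. Q0=[] Q1=[P2,P4] Q2=[]
t=29-33: P2@Q1 runs 4, rem=1, quantum used, demote→Q2. Q0=[] Q1=[P4] Q2=[P2]
t=33-35: P4@Q1 runs 2, rem=0, completes. Q0=[] Q1=[] Q2=[P2]
t=35-36: P2@Q2 runs 1, rem=0, completes. Q0=[] Q1=[] Q2=[]

Answer: 1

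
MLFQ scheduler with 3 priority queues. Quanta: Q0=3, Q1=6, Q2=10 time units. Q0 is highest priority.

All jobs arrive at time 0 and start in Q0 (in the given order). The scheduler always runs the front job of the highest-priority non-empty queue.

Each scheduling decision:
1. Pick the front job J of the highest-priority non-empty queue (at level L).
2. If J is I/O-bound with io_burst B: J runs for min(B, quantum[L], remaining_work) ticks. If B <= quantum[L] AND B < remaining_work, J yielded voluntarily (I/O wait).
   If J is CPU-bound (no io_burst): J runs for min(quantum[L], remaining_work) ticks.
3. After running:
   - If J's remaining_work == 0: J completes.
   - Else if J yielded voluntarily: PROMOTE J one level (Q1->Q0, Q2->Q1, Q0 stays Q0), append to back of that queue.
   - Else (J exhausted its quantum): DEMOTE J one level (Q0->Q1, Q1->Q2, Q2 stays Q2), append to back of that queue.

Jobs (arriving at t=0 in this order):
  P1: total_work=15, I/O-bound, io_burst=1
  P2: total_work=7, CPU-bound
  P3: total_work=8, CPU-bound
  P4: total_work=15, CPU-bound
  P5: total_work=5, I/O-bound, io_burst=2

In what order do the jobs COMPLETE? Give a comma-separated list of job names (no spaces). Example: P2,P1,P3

t=0-1: P1@Q0 runs 1, rem=14, I/O yield, promote→Q0. Q0=[P2,P3,P4,P5,P1] Q1=[] Q2=[]
t=1-4: P2@Q0 runs 3, rem=4, quantum used, demote→Q1. Q0=[P3,P4,P5,P1] Q1=[P2] Q2=[]
t=4-7: P3@Q0 runs 3, rem=5, quantum used, demote→Q1. Q0=[P4,P5,P1] Q1=[P2,P3] Q2=[]
t=7-10: P4@Q0 runs 3, rem=12, quantum used, demote→Q1. Q0=[P5,P1] Q1=[P2,P3,P4] Q2=[]
t=10-12: P5@Q0 runs 2, rem=3, I/O yield, promote→Q0. Q0=[P1,P5] Q1=[P2,P3,P4] Q2=[]
t=12-13: P1@Q0 runs 1, rem=13, I/O yield, promote→Q0. Q0=[P5,P1] Q1=[P2,P3,P4] Q2=[]
t=13-15: P5@Q0 runs 2, rem=1, I/O yield, promote→Q0. Q0=[P1,P5] Q1=[P2,P3,P4] Q2=[]
t=15-16: P1@Q0 runs 1, rem=12, I/O yield, promote→Q0. Q0=[P5,P1] Q1=[P2,P3,P4] Q2=[]
t=16-17: P5@Q0 runs 1, rem=0, completes. Q0=[P1] Q1=[P2,P3,P4] Q2=[]
t=17-18: P1@Q0 runs 1, rem=11, I/O yield, promote→Q0. Q0=[P1] Q1=[P2,P3,P4] Q2=[]
t=18-19: P1@Q0 runs 1, rem=10, I/O yield, promote→Q0. Q0=[P1] Q1=[P2,P3,P4] Q2=[]
t=19-20: P1@Q0 runs 1, rem=9, I/O yield, promote→Q0. Q0=[P1] Q1=[P2,P3,P4] Q2=[]
t=20-21: P1@Q0 runs 1, rem=8, I/O yield, promote→Q0. Q0=[P1] Q1=[P2,P3,P4] Q2=[]
t=21-22: P1@Q0 runs 1, rem=7, I/O yield, promote→Q0. Q0=[P1] Q1=[P2,P3,P4] Q2=[]
t=22-23: P1@Q0 runs 1, rem=6, I/O yield, promote→Q0. Q0=[P1] Q1=[P2,P3,P4] Q2=[]
t=23-24: P1@Q0 runs 1, rem=5, I/O yield, promote→Q0. Q0=[P1] Q1=[P2,P3,P4] Q2=[]
t=24-25: P1@Q0 runs 1, rem=4, I/O yield, promote→Q0. Q0=[P1] Q1=[P2,P3,P4] Q2=[]
t=25-26: P1@Q0 runs 1, rem=3, I/O yield, promote→Q0. Q0=[P1] Q1=[P2,P3,P4] Q2=[]
t=26-27: P1@Q0 runs 1, rem=2, I/O yield, promote→Q0. Q0=[P1] Q1=[P2,P3,P4] Q2=[]
t=27-28: P1@Q0 runs 1, rem=1, I/O yield, promote→Q0. Q0=[P1] Q1=[P2,P3,P4] Q2=[]
t=28-29: P1@Q0 runs 1, rem=0, completes. Q0=[] Q1=[P2,P3,P4] Q2=[]
t=29-33: P2@Q1 runs 4, rem=0, completes. Q0=[] Q1=[P3,P4] Q2=[]
t=33-38: P3@Q1 runs 5, rem=0, completes. Q0=[] Q1=[P4] Q2=[]
t=38-44: P4@Q1 runs 6, rem=6, quantum used, demote→Q2. Q0=[] Q1=[] Q2=[P4]
t=44-50: P4@Q2 runs 6, rem=0, completes. Q0=[] Q1=[] Q2=[]

Answer: P5,P1,P2,P3,P4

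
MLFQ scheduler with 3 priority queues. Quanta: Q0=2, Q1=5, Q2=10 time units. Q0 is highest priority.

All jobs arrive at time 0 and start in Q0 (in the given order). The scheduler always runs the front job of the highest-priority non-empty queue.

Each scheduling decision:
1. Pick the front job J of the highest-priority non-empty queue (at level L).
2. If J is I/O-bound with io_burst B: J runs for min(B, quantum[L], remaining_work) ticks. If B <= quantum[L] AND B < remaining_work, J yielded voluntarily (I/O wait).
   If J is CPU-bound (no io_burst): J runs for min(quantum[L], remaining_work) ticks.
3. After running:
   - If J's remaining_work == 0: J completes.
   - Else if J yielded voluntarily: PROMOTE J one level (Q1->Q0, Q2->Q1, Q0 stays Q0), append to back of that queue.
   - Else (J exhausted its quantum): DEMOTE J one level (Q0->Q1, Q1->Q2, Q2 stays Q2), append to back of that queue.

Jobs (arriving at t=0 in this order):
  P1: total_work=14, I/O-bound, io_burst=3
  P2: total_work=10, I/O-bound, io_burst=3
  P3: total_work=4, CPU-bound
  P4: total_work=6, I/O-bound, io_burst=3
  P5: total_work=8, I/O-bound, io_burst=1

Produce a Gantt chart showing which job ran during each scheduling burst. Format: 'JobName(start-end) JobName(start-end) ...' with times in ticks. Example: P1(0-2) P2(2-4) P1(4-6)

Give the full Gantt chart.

Answer: P1(0-2) P2(2-4) P3(4-6) P4(6-8) P5(8-9) P5(9-10) P5(10-11) P5(11-12) P5(12-13) P5(13-14) P5(14-15) P5(15-16) P1(16-19) P1(19-21) P2(21-24) P2(24-26) P3(26-28) P4(28-31) P4(31-32) P1(32-35) P1(35-37) P2(37-40) P1(40-42)

Derivation:
t=0-2: P1@Q0 runs 2, rem=12, quantum used, demote→Q1. Q0=[P2,P3,P4,P5] Q1=[P1] Q2=[]
t=2-4: P2@Q0 runs 2, rem=8, quantum used, demote→Q1. Q0=[P3,P4,P5] Q1=[P1,P2] Q2=[]
t=4-6: P3@Q0 runs 2, rem=2, quantum used, demote→Q1. Q0=[P4,P5] Q1=[P1,P2,P3] Q2=[]
t=6-8: P4@Q0 runs 2, rem=4, quantum used, demote→Q1. Q0=[P5] Q1=[P1,P2,P3,P4] Q2=[]
t=8-9: P5@Q0 runs 1, rem=7, I/O yield, promote→Q0. Q0=[P5] Q1=[P1,P2,P3,P4] Q2=[]
t=9-10: P5@Q0 runs 1, rem=6, I/O yield, promote→Q0. Q0=[P5] Q1=[P1,P2,P3,P4] Q2=[]
t=10-11: P5@Q0 runs 1, rem=5, I/O yield, promote→Q0. Q0=[P5] Q1=[P1,P2,P3,P4] Q2=[]
t=11-12: P5@Q0 runs 1, rem=4, I/O yield, promote→Q0. Q0=[P5] Q1=[P1,P2,P3,P4] Q2=[]
t=12-13: P5@Q0 runs 1, rem=3, I/O yield, promote→Q0. Q0=[P5] Q1=[P1,P2,P3,P4] Q2=[]
t=13-14: P5@Q0 runs 1, rem=2, I/O yield, promote→Q0. Q0=[P5] Q1=[P1,P2,P3,P4] Q2=[]
t=14-15: P5@Q0 runs 1, rem=1, I/O yield, promote→Q0. Q0=[P5] Q1=[P1,P2,P3,P4] Q2=[]
t=15-16: P5@Q0 runs 1, rem=0, completes. Q0=[] Q1=[P1,P2,P3,P4] Q2=[]
t=16-19: P1@Q1 runs 3, rem=9, I/O yield, promote→Q0. Q0=[P1] Q1=[P2,P3,P4] Q2=[]
t=19-21: P1@Q0 runs 2, rem=7, quantum used, demote→Q1. Q0=[] Q1=[P2,P3,P4,P1] Q2=[]
t=21-24: P2@Q1 runs 3, rem=5, I/O yield, promote→Q0. Q0=[P2] Q1=[P3,P4,P1] Q2=[]
t=24-26: P2@Q0 runs 2, rem=3, quantum used, demote→Q1. Q0=[] Q1=[P3,P4,P1,P2] Q2=[]
t=26-28: P3@Q1 runs 2, rem=0, completes. Q0=[] Q1=[P4,P1,P2] Q2=[]
t=28-31: P4@Q1 runs 3, rem=1, I/O yield, promote→Q0. Q0=[P4] Q1=[P1,P2] Q2=[]
t=31-32: P4@Q0 runs 1, rem=0, completes. Q0=[] Q1=[P1,P2] Q2=[]
t=32-35: P1@Q1 runs 3, rem=4, I/O yield, promote→Q0. Q0=[P1] Q1=[P2] Q2=[]
t=35-37: P1@Q0 runs 2, rem=2, quantum used, demote→Q1. Q0=[] Q1=[P2,P1] Q2=[]
t=37-40: P2@Q1 runs 3, rem=0, completes. Q0=[] Q1=[P1] Q2=[]
t=40-42: P1@Q1 runs 2, rem=0, completes. Q0=[] Q1=[] Q2=[]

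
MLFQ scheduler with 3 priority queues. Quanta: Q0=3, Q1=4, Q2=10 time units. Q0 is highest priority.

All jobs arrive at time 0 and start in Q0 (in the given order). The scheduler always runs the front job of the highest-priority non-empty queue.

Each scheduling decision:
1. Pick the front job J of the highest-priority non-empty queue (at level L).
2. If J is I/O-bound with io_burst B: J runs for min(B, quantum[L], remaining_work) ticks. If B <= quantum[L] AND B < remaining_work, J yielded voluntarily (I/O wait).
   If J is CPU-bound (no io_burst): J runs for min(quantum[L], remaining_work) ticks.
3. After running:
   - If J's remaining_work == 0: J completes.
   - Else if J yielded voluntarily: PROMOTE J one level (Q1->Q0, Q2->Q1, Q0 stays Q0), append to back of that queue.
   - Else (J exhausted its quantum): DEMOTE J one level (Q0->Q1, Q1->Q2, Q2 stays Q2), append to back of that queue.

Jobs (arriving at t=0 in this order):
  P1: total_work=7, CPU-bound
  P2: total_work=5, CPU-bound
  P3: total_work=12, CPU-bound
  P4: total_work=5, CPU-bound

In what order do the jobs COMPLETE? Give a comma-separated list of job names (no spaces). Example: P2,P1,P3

Answer: P1,P2,P4,P3

Derivation:
t=0-3: P1@Q0 runs 3, rem=4, quantum used, demote→Q1. Q0=[P2,P3,P4] Q1=[P1] Q2=[]
t=3-6: P2@Q0 runs 3, rem=2, quantum used, demote→Q1. Q0=[P3,P4] Q1=[P1,P2] Q2=[]
t=6-9: P3@Q0 runs 3, rem=9, quantum used, demote→Q1. Q0=[P4] Q1=[P1,P2,P3] Q2=[]
t=9-12: P4@Q0 runs 3, rem=2, quantum used, demote→Q1. Q0=[] Q1=[P1,P2,P3,P4] Q2=[]
t=12-16: P1@Q1 runs 4, rem=0, completes. Q0=[] Q1=[P2,P3,P4] Q2=[]
t=16-18: P2@Q1 runs 2, rem=0, completes. Q0=[] Q1=[P3,P4] Q2=[]
t=18-22: P3@Q1 runs 4, rem=5, quantum used, demote→Q2. Q0=[] Q1=[P4] Q2=[P3]
t=22-24: P4@Q1 runs 2, rem=0, completes. Q0=[] Q1=[] Q2=[P3]
t=24-29: P3@Q2 runs 5, rem=0, completes. Q0=[] Q1=[] Q2=[]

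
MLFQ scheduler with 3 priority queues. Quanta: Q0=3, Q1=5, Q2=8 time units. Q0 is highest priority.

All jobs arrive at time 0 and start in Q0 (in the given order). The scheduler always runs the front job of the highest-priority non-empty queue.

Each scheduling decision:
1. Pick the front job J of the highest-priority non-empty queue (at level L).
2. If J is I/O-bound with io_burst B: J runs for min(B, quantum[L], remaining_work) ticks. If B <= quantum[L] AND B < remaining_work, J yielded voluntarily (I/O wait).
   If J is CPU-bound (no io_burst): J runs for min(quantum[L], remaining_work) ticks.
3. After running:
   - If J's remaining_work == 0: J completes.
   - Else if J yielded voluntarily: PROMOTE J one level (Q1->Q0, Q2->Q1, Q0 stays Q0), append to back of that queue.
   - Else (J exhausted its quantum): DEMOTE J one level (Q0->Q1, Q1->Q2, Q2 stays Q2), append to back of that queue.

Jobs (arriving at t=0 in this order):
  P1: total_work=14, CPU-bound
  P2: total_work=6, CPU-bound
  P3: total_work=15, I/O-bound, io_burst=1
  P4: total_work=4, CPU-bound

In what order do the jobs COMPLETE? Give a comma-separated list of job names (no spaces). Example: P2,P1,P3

t=0-3: P1@Q0 runs 3, rem=11, quantum used, demote→Q1. Q0=[P2,P3,P4] Q1=[P1] Q2=[]
t=3-6: P2@Q0 runs 3, rem=3, quantum used, demote→Q1. Q0=[P3,P4] Q1=[P1,P2] Q2=[]
t=6-7: P3@Q0 runs 1, rem=14, I/O yield, promote→Q0. Q0=[P4,P3] Q1=[P1,P2] Q2=[]
t=7-10: P4@Q0 runs 3, rem=1, quantum used, demote→Q1. Q0=[P3] Q1=[P1,P2,P4] Q2=[]
t=10-11: P3@Q0 runs 1, rem=13, I/O yield, promote→Q0. Q0=[P3] Q1=[P1,P2,P4] Q2=[]
t=11-12: P3@Q0 runs 1, rem=12, I/O yield, promote→Q0. Q0=[P3] Q1=[P1,P2,P4] Q2=[]
t=12-13: P3@Q0 runs 1, rem=11, I/O yield, promote→Q0. Q0=[P3] Q1=[P1,P2,P4] Q2=[]
t=13-14: P3@Q0 runs 1, rem=10, I/O yield, promote→Q0. Q0=[P3] Q1=[P1,P2,P4] Q2=[]
t=14-15: P3@Q0 runs 1, rem=9, I/O yield, promote→Q0. Q0=[P3] Q1=[P1,P2,P4] Q2=[]
t=15-16: P3@Q0 runs 1, rem=8, I/O yield, promote→Q0. Q0=[P3] Q1=[P1,P2,P4] Q2=[]
t=16-17: P3@Q0 runs 1, rem=7, I/O yield, promote→Q0. Q0=[P3] Q1=[P1,P2,P4] Q2=[]
t=17-18: P3@Q0 runs 1, rem=6, I/O yield, promote→Q0. Q0=[P3] Q1=[P1,P2,P4] Q2=[]
t=18-19: P3@Q0 runs 1, rem=5, I/O yield, promote→Q0. Q0=[P3] Q1=[P1,P2,P4] Q2=[]
t=19-20: P3@Q0 runs 1, rem=4, I/O yield, promote→Q0. Q0=[P3] Q1=[P1,P2,P4] Q2=[]
t=20-21: P3@Q0 runs 1, rem=3, I/O yield, promote→Q0. Q0=[P3] Q1=[P1,P2,P4] Q2=[]
t=21-22: P3@Q0 runs 1, rem=2, I/O yield, promote→Q0. Q0=[P3] Q1=[P1,P2,P4] Q2=[]
t=22-23: P3@Q0 runs 1, rem=1, I/O yield, promote→Q0. Q0=[P3] Q1=[P1,P2,P4] Q2=[]
t=23-24: P3@Q0 runs 1, rem=0, completes. Q0=[] Q1=[P1,P2,P4] Q2=[]
t=24-29: P1@Q1 runs 5, rem=6, quantum used, demote→Q2. Q0=[] Q1=[P2,P4] Q2=[P1]
t=29-32: P2@Q1 runs 3, rem=0, completes. Q0=[] Q1=[P4] Q2=[P1]
t=32-33: P4@Q1 runs 1, rem=0, completes. Q0=[] Q1=[] Q2=[P1]
t=33-39: P1@Q2 runs 6, rem=0, completes. Q0=[] Q1=[] Q2=[]

Answer: P3,P2,P4,P1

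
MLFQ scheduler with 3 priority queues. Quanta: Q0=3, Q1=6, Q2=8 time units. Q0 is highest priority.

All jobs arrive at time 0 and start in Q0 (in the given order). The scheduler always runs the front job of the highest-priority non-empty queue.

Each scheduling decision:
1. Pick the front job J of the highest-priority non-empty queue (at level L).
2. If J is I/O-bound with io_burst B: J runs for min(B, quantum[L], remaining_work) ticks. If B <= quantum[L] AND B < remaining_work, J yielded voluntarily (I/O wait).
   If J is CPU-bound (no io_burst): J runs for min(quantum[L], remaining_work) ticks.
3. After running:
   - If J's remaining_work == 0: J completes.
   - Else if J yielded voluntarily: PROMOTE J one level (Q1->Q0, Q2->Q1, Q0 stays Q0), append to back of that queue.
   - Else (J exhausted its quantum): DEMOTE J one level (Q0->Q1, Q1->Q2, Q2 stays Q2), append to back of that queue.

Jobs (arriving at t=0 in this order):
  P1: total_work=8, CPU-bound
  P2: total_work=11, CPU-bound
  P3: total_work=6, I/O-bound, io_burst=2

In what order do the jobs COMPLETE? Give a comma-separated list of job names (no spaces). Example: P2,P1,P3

t=0-3: P1@Q0 runs 3, rem=5, quantum used, demote→Q1. Q0=[P2,P3] Q1=[P1] Q2=[]
t=3-6: P2@Q0 runs 3, rem=8, quantum used, demote→Q1. Q0=[P3] Q1=[P1,P2] Q2=[]
t=6-8: P3@Q0 runs 2, rem=4, I/O yield, promote→Q0. Q0=[P3] Q1=[P1,P2] Q2=[]
t=8-10: P3@Q0 runs 2, rem=2, I/O yield, promote→Q0. Q0=[P3] Q1=[P1,P2] Q2=[]
t=10-12: P3@Q0 runs 2, rem=0, completes. Q0=[] Q1=[P1,P2] Q2=[]
t=12-17: P1@Q1 runs 5, rem=0, completes. Q0=[] Q1=[P2] Q2=[]
t=17-23: P2@Q1 runs 6, rem=2, quantum used, demote→Q2. Q0=[] Q1=[] Q2=[P2]
t=23-25: P2@Q2 runs 2, rem=0, completes. Q0=[] Q1=[] Q2=[]

Answer: P3,P1,P2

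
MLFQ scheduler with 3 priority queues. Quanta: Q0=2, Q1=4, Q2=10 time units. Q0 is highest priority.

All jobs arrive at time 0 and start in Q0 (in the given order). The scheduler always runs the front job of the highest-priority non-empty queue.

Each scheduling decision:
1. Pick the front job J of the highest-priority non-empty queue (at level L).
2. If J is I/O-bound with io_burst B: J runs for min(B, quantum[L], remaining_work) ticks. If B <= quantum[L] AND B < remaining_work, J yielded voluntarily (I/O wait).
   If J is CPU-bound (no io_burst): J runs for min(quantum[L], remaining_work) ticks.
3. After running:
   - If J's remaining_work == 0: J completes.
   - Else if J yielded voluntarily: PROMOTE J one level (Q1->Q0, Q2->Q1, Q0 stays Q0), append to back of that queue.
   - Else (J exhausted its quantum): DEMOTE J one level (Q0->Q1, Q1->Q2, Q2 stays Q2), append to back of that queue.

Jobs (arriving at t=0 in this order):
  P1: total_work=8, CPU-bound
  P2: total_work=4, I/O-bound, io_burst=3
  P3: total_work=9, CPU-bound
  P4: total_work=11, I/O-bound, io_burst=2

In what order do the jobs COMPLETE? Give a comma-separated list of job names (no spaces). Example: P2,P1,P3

t=0-2: P1@Q0 runs 2, rem=6, quantum used, demote→Q1. Q0=[P2,P3,P4] Q1=[P1] Q2=[]
t=2-4: P2@Q0 runs 2, rem=2, quantum used, demote→Q1. Q0=[P3,P4] Q1=[P1,P2] Q2=[]
t=4-6: P3@Q0 runs 2, rem=7, quantum used, demote→Q1. Q0=[P4] Q1=[P1,P2,P3] Q2=[]
t=6-8: P4@Q0 runs 2, rem=9, I/O yield, promote→Q0. Q0=[P4] Q1=[P1,P2,P3] Q2=[]
t=8-10: P4@Q0 runs 2, rem=7, I/O yield, promote→Q0. Q0=[P4] Q1=[P1,P2,P3] Q2=[]
t=10-12: P4@Q0 runs 2, rem=5, I/O yield, promote→Q0. Q0=[P4] Q1=[P1,P2,P3] Q2=[]
t=12-14: P4@Q0 runs 2, rem=3, I/O yield, promote→Q0. Q0=[P4] Q1=[P1,P2,P3] Q2=[]
t=14-16: P4@Q0 runs 2, rem=1, I/O yield, promote→Q0. Q0=[P4] Q1=[P1,P2,P3] Q2=[]
t=16-17: P4@Q0 runs 1, rem=0, completes. Q0=[] Q1=[P1,P2,P3] Q2=[]
t=17-21: P1@Q1 runs 4, rem=2, quantum used, demote→Q2. Q0=[] Q1=[P2,P3] Q2=[P1]
t=21-23: P2@Q1 runs 2, rem=0, completes. Q0=[] Q1=[P3] Q2=[P1]
t=23-27: P3@Q1 runs 4, rem=3, quantum used, demote→Q2. Q0=[] Q1=[] Q2=[P1,P3]
t=27-29: P1@Q2 runs 2, rem=0, completes. Q0=[] Q1=[] Q2=[P3]
t=29-32: P3@Q2 runs 3, rem=0, completes. Q0=[] Q1=[] Q2=[]

Answer: P4,P2,P1,P3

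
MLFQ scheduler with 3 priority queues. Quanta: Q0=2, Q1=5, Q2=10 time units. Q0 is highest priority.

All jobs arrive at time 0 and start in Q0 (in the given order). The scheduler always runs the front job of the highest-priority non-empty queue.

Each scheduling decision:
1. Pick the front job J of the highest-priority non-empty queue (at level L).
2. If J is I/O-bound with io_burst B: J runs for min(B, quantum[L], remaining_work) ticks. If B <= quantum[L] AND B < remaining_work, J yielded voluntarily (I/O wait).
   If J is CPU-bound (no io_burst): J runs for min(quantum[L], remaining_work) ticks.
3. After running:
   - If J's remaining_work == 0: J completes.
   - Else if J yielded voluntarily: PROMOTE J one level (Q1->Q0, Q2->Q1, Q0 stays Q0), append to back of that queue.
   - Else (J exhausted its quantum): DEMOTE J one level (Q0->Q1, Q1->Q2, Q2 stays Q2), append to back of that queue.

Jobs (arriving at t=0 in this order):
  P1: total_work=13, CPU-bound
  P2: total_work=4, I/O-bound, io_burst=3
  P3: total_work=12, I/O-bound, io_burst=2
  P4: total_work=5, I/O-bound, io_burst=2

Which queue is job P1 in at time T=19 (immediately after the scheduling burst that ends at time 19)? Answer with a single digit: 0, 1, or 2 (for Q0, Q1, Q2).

Answer: 1

Derivation:
t=0-2: P1@Q0 runs 2, rem=11, quantum used, demote→Q1. Q0=[P2,P3,P4] Q1=[P1] Q2=[]
t=2-4: P2@Q0 runs 2, rem=2, quantum used, demote→Q1. Q0=[P3,P4] Q1=[P1,P2] Q2=[]
t=4-6: P3@Q0 runs 2, rem=10, I/O yield, promote→Q0. Q0=[P4,P3] Q1=[P1,P2] Q2=[]
t=6-8: P4@Q0 runs 2, rem=3, I/O yield, promote→Q0. Q0=[P3,P4] Q1=[P1,P2] Q2=[]
t=8-10: P3@Q0 runs 2, rem=8, I/O yield, promote→Q0. Q0=[P4,P3] Q1=[P1,P2] Q2=[]
t=10-12: P4@Q0 runs 2, rem=1, I/O yield, promote→Q0. Q0=[P3,P4] Q1=[P1,P2] Q2=[]
t=12-14: P3@Q0 runs 2, rem=6, I/O yield, promote→Q0. Q0=[P4,P3] Q1=[P1,P2] Q2=[]
t=14-15: P4@Q0 runs 1, rem=0, completes. Q0=[P3] Q1=[P1,P2] Q2=[]
t=15-17: P3@Q0 runs 2, rem=4, I/O yield, promote→Q0. Q0=[P3] Q1=[P1,P2] Q2=[]
t=17-19: P3@Q0 runs 2, rem=2, I/O yield, promote→Q0. Q0=[P3] Q1=[P1,P2] Q2=[]
t=19-21: P3@Q0 runs 2, rem=0, completes. Q0=[] Q1=[P1,P2] Q2=[]
t=21-26: P1@Q1 runs 5, rem=6, quantum used, demote→Q2. Q0=[] Q1=[P2] Q2=[P1]
t=26-28: P2@Q1 runs 2, rem=0, completes. Q0=[] Q1=[] Q2=[P1]
t=28-34: P1@Q2 runs 6, rem=0, completes. Q0=[] Q1=[] Q2=[]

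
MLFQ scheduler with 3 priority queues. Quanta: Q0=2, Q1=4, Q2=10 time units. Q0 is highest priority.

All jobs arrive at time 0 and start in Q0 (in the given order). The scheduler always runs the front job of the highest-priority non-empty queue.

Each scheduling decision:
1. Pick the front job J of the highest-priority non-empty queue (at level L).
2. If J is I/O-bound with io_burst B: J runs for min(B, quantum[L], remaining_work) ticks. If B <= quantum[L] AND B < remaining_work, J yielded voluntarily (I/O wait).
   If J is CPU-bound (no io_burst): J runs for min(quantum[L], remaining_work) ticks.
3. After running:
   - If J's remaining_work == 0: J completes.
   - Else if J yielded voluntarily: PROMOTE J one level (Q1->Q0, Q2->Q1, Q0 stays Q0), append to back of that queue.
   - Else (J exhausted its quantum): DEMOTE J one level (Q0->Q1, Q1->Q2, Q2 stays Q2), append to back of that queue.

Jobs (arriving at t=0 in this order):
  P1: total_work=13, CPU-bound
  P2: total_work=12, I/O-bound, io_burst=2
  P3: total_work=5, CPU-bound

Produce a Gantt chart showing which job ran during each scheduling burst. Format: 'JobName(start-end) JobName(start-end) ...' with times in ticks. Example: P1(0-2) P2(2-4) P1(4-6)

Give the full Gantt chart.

Answer: P1(0-2) P2(2-4) P3(4-6) P2(6-8) P2(8-10) P2(10-12) P2(12-14) P2(14-16) P1(16-20) P3(20-23) P1(23-30)

Derivation:
t=0-2: P1@Q0 runs 2, rem=11, quantum used, demote→Q1. Q0=[P2,P3] Q1=[P1] Q2=[]
t=2-4: P2@Q0 runs 2, rem=10, I/O yield, promote→Q0. Q0=[P3,P2] Q1=[P1] Q2=[]
t=4-6: P3@Q0 runs 2, rem=3, quantum used, demote→Q1. Q0=[P2] Q1=[P1,P3] Q2=[]
t=6-8: P2@Q0 runs 2, rem=8, I/O yield, promote→Q0. Q0=[P2] Q1=[P1,P3] Q2=[]
t=8-10: P2@Q0 runs 2, rem=6, I/O yield, promote→Q0. Q0=[P2] Q1=[P1,P3] Q2=[]
t=10-12: P2@Q0 runs 2, rem=4, I/O yield, promote→Q0. Q0=[P2] Q1=[P1,P3] Q2=[]
t=12-14: P2@Q0 runs 2, rem=2, I/O yield, promote→Q0. Q0=[P2] Q1=[P1,P3] Q2=[]
t=14-16: P2@Q0 runs 2, rem=0, completes. Q0=[] Q1=[P1,P3] Q2=[]
t=16-20: P1@Q1 runs 4, rem=7, quantum used, demote→Q2. Q0=[] Q1=[P3] Q2=[P1]
t=20-23: P3@Q1 runs 3, rem=0, completes. Q0=[] Q1=[] Q2=[P1]
t=23-30: P1@Q2 runs 7, rem=0, completes. Q0=[] Q1=[] Q2=[]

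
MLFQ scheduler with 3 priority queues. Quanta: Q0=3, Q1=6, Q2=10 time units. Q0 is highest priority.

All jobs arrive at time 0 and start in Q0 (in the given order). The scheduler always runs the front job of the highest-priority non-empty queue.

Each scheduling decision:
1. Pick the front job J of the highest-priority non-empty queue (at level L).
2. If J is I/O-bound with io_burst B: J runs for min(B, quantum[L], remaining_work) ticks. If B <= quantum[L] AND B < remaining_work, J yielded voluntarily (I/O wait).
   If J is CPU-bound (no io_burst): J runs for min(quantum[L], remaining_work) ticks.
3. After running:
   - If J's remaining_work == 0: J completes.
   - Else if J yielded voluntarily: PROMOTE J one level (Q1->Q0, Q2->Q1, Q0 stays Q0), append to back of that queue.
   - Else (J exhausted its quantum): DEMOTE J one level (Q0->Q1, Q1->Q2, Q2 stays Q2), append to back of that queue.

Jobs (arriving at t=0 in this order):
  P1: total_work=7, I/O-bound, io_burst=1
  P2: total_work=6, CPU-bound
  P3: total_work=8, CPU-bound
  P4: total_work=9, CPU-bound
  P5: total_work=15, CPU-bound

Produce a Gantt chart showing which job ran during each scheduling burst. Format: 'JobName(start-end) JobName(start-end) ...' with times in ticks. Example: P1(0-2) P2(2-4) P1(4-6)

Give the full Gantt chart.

Answer: P1(0-1) P2(1-4) P3(4-7) P4(7-10) P5(10-13) P1(13-14) P1(14-15) P1(15-16) P1(16-17) P1(17-18) P1(18-19) P2(19-22) P3(22-27) P4(27-33) P5(33-39) P5(39-45)

Derivation:
t=0-1: P1@Q0 runs 1, rem=6, I/O yield, promote→Q0. Q0=[P2,P3,P4,P5,P1] Q1=[] Q2=[]
t=1-4: P2@Q0 runs 3, rem=3, quantum used, demote→Q1. Q0=[P3,P4,P5,P1] Q1=[P2] Q2=[]
t=4-7: P3@Q0 runs 3, rem=5, quantum used, demote→Q1. Q0=[P4,P5,P1] Q1=[P2,P3] Q2=[]
t=7-10: P4@Q0 runs 3, rem=6, quantum used, demote→Q1. Q0=[P5,P1] Q1=[P2,P3,P4] Q2=[]
t=10-13: P5@Q0 runs 3, rem=12, quantum used, demote→Q1. Q0=[P1] Q1=[P2,P3,P4,P5] Q2=[]
t=13-14: P1@Q0 runs 1, rem=5, I/O yield, promote→Q0. Q0=[P1] Q1=[P2,P3,P4,P5] Q2=[]
t=14-15: P1@Q0 runs 1, rem=4, I/O yield, promote→Q0. Q0=[P1] Q1=[P2,P3,P4,P5] Q2=[]
t=15-16: P1@Q0 runs 1, rem=3, I/O yield, promote→Q0. Q0=[P1] Q1=[P2,P3,P4,P5] Q2=[]
t=16-17: P1@Q0 runs 1, rem=2, I/O yield, promote→Q0. Q0=[P1] Q1=[P2,P3,P4,P5] Q2=[]
t=17-18: P1@Q0 runs 1, rem=1, I/O yield, promote→Q0. Q0=[P1] Q1=[P2,P3,P4,P5] Q2=[]
t=18-19: P1@Q0 runs 1, rem=0, completes. Q0=[] Q1=[P2,P3,P4,P5] Q2=[]
t=19-22: P2@Q1 runs 3, rem=0, completes. Q0=[] Q1=[P3,P4,P5] Q2=[]
t=22-27: P3@Q1 runs 5, rem=0, completes. Q0=[] Q1=[P4,P5] Q2=[]
t=27-33: P4@Q1 runs 6, rem=0, completes. Q0=[] Q1=[P5] Q2=[]
t=33-39: P5@Q1 runs 6, rem=6, quantum used, demote→Q2. Q0=[] Q1=[] Q2=[P5]
t=39-45: P5@Q2 runs 6, rem=0, completes. Q0=[] Q1=[] Q2=[]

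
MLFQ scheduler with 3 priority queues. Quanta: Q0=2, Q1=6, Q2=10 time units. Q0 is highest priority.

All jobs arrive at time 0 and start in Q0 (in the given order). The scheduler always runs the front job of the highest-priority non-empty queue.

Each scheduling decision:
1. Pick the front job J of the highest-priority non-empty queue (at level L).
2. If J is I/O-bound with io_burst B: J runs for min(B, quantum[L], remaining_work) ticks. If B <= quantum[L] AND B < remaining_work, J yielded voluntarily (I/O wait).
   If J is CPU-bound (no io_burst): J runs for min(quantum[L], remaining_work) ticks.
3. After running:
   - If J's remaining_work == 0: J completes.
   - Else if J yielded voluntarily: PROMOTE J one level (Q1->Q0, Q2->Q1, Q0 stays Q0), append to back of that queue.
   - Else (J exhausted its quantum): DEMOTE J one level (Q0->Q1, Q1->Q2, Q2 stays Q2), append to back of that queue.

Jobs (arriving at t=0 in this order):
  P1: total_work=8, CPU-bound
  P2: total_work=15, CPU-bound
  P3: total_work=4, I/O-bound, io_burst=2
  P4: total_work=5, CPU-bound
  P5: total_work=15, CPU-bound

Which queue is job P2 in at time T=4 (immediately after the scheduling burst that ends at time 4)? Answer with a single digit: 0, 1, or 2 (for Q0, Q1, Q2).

t=0-2: P1@Q0 runs 2, rem=6, quantum used, demote→Q1. Q0=[P2,P3,P4,P5] Q1=[P1] Q2=[]
t=2-4: P2@Q0 runs 2, rem=13, quantum used, demote→Q1. Q0=[P3,P4,P5] Q1=[P1,P2] Q2=[]
t=4-6: P3@Q0 runs 2, rem=2, I/O yield, promote→Q0. Q0=[P4,P5,P3] Q1=[P1,P2] Q2=[]
t=6-8: P4@Q0 runs 2, rem=3, quantum used, demote→Q1. Q0=[P5,P3] Q1=[P1,P2,P4] Q2=[]
t=8-10: P5@Q0 runs 2, rem=13, quantum used, demote→Q1. Q0=[P3] Q1=[P1,P2,P4,P5] Q2=[]
t=10-12: P3@Q0 runs 2, rem=0, completes. Q0=[] Q1=[P1,P2,P4,P5] Q2=[]
t=12-18: P1@Q1 runs 6, rem=0, completes. Q0=[] Q1=[P2,P4,P5] Q2=[]
t=18-24: P2@Q1 runs 6, rem=7, quantum used, demote→Q2. Q0=[] Q1=[P4,P5] Q2=[P2]
t=24-27: P4@Q1 runs 3, rem=0, completes. Q0=[] Q1=[P5] Q2=[P2]
t=27-33: P5@Q1 runs 6, rem=7, quantum used, demote→Q2. Q0=[] Q1=[] Q2=[P2,P5]
t=33-40: P2@Q2 runs 7, rem=0, completes. Q0=[] Q1=[] Q2=[P5]
t=40-47: P5@Q2 runs 7, rem=0, completes. Q0=[] Q1=[] Q2=[]

Answer: 1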